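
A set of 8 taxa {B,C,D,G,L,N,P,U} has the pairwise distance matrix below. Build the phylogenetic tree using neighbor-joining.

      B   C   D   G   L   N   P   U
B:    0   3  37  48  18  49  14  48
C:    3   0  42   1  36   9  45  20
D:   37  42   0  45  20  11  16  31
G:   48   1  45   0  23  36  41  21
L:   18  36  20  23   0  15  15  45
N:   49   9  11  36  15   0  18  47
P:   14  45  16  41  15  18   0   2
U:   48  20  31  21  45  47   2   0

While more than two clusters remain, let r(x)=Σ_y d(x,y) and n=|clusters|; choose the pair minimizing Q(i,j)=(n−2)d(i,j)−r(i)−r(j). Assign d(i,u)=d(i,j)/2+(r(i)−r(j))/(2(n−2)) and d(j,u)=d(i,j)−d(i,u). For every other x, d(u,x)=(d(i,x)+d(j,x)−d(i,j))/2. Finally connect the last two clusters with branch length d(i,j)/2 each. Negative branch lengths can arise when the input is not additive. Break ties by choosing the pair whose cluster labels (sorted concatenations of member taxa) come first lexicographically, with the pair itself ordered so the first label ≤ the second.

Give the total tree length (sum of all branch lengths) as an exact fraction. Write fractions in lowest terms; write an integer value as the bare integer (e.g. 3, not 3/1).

593/8

step 1: merge (C,G) at d=1, Q=-365; branch lengths C→-53/12, G→65/12; new cluster CG
  updated: d(B,CG)=25, d(CG,D)=43, d(CG,L)=29, d(CG,N)=22, d(CG,P)=85/2, d(CG,U)=20
step 2: merge (P,U) at d=2, Q=-581/2; branch lengths P→-151/20, U→191/20; new cluster PU
  updated: d(B,PU)=30, d(CG,PU)=121/4, d(D,PU)=45/2, d(L,PU)=29, d(N,PU)=63/2
step 3: merge (D,N) at d=11, Q=-218; branch lengths D→49/8, N→39/8; new cluster DN
  updated: d(B,DN)=75/2, d(CG,DN)=27, d(DN,L)=12, d(DN,PU)=43/2
step 4: merge (DN,L) at d=12, Q=-150; branch lengths DN→23/3, L→13/3; new cluster DLN
  updated: d(B,DLN)=87/4, d(CG,DLN)=22, d(DLN,PU)=77/4
step 5: merge (B,CG) at d=25, Q=-104; branch lengths B→99/8, CG→101/8; new cluster BCG
  updated: d(BCG,DLN)=75/8, d(BCG,PU)=141/8
step 6: merge (BCG,DLN) at d=75/8, Q=-185/4; branch lengths BCG→31/8, DLN→11/2; new cluster BCDGLN
  updated: d(BCDGLN,PU)=55/4
step 7: merge (BCDGLN,PU) at d=55/4; branch lengths BCDGLN→55/8, PU→55/8; new cluster BCDGLNPU
final tree: (((B:99/8,(C:-53/12,G:65/12):101/8):31/8,((D:49/8,N:39/8):23/3,L:13/3):11/2):55/8,(P:-151/20,U:191/20):55/8)
total length: 593/8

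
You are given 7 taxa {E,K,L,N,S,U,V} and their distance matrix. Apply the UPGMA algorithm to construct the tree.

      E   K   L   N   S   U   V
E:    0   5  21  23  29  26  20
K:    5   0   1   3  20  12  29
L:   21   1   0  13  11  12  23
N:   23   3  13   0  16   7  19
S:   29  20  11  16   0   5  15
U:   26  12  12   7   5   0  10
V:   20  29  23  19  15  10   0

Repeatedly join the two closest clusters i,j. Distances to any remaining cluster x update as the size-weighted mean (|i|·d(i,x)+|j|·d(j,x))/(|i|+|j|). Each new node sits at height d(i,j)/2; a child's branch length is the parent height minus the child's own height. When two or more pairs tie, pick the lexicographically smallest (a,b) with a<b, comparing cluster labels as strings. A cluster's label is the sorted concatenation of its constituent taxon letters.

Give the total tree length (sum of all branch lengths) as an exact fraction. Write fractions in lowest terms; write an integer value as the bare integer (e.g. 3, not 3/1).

481/12

1. join K+L (d=1) ⇒ KL; edges |K|=1/2, |L|=1/2
  updated: d(E,KL)=13, d(KL,N)=8, d(KL,S)=31/2, d(KL,U)=12, d(KL,V)=26
2. join S+U (d=5) ⇒ SU; edges |S|=5/2, |U|=5/2
  updated: d(E,SU)=55/2, d(KL,SU)=55/4, d(N,SU)=23/2, d(SU,V)=25/2
3. join KL+N (d=8) ⇒ KLN; edges |KL|=7/2, |N|=4
  updated: d(E,KLN)=49/3, d(KLN,SU)=13, d(KLN,V)=71/3
4. join SU+V (d=25/2) ⇒ SUV; edges |SU|=15/4, |V|=25/4
  updated: d(E,SUV)=25, d(KLN,SUV)=149/9
5. join E+KLN (d=49/3) ⇒ EKLN; edges |E|=49/6, |KLN|=25/6
  updated: d(EKLN,SUV)=56/3
6. join EKLN+SUV (d=56/3) ⇒ EKLNSUV; edges |EKLN|=7/6, |SUV|=37/12
final tree: ((E:49/6,((K:1/2,L:1/2):7/2,N:4):25/6):7/6,((S:5/2,U:5/2):15/4,V:25/4):37/12)
total length: 481/12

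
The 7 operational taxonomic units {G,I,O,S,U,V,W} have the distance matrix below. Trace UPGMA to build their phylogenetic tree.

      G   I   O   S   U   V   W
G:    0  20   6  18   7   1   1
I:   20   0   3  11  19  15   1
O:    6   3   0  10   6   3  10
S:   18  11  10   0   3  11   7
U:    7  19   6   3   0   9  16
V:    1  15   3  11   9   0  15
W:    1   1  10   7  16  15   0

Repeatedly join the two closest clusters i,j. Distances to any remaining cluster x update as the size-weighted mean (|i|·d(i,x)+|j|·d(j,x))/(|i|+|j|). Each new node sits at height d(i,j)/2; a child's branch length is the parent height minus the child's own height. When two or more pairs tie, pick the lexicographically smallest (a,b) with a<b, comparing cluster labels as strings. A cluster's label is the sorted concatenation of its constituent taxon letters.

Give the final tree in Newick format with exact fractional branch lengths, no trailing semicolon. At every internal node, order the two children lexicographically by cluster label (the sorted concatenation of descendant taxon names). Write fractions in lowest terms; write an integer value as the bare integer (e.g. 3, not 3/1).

iteration 1: select G,V (d=1); attach at lengths (1/2, 1/2); label the merged cluster GV
  updated: d(GV,I)=35/2, d(GV,O)=9/2, d(GV,S)=29/2, d(GV,U)=8, d(GV,W)=8
iteration 2: select I,W (d=1); attach at lengths (1/2, 1/2); label the merged cluster IW
  updated: d(GV,IW)=51/4, d(IW,O)=13/2, d(IW,S)=9, d(IW,U)=35/2
iteration 3: select S,U (d=3); attach at lengths (3/2, 3/2); label the merged cluster SU
  updated: d(GV,SU)=45/4, d(IW,SU)=53/4, d(O,SU)=8
iteration 4: select GV,O (d=9/2); attach at lengths (7/4, 9/4); label the merged cluster GOV
  updated: d(GOV,IW)=32/3, d(GOV,SU)=61/6
iteration 5: select GOV,SU (d=61/6); attach at lengths (17/6, 43/12); label the merged cluster GOSUV
  updated: d(GOSUV,IW)=117/10
iteration 6: select GOSUV,IW (d=117/10); attach at lengths (23/30, 107/20); label the merged cluster GIOSUVW
final tree: ((((G:1/2,V:1/2):7/4,O:9/4):17/6,(S:3/2,U:3/2):43/12):23/30,(I:1/2,W:1/2):107/20)
total length: 323/15

((((G:1/2,V:1/2):7/4,O:9/4):17/6,(S:3/2,U:3/2):43/12):23/30,(I:1/2,W:1/2):107/20)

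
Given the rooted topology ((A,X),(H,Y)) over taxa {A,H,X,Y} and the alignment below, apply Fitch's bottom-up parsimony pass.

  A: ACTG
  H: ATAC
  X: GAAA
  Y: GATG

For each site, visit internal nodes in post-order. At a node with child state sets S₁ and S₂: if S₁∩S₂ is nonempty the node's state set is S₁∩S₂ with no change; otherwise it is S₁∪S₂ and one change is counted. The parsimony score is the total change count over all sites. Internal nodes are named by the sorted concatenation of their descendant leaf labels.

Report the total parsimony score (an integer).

site 0, node AX: A={A} ∪ X={G} → {A,G} (+1)
site 0, node HY: H={A} ∪ Y={G} → {A,G} (+1)
site 0, node AHXY: AX={A,G} ∩ HY={A,G} → {A,G} (+0)
site 1, node AX: A={C} ∪ X={A} → {A,C} (+1)
site 1, node HY: H={T} ∪ Y={A} → {A,T} (+1)
site 1, node AHXY: AX={A,C} ∩ HY={A,T} → {A} (+0)
site 2, node AX: A={T} ∪ X={A} → {A,T} (+1)
site 2, node HY: H={A} ∪ Y={T} → {A,T} (+1)
site 2, node AHXY: AX={A,T} ∩ HY={A,T} → {A,T} (+0)
site 3, node AX: A={G} ∪ X={A} → {A,G} (+1)
site 3, node HY: H={C} ∪ Y={G} → {C,G} (+1)
site 3, node AHXY: AX={A,G} ∩ HY={C,G} → {G} (+0)
per-site changes: [2, 2, 2, 2]; total = 8

8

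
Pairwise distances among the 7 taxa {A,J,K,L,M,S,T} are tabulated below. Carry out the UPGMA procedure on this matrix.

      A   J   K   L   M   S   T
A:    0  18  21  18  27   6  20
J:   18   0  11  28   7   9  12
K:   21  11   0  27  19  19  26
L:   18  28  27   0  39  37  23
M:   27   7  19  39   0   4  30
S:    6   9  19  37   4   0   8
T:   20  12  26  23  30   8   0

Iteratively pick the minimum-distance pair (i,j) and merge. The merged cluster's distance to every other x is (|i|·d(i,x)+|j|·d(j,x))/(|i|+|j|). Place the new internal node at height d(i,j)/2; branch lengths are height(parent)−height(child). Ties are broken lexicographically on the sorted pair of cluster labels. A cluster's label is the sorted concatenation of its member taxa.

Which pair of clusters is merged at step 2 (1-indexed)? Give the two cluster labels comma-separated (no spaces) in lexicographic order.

iteration 1: select M,S (d=4); attach at lengths (2, 2); label the merged cluster MS
  updated: d(A,MS)=33/2, d(J,MS)=8, d(K,MS)=19, d(L,MS)=38, d(MS,T)=19
iteration 2: select J,MS (d=8); attach at lengths (4, 2); label the merged cluster JMS
  updated: d(A,JMS)=17, d(JMS,K)=49/3, d(JMS,L)=104/3, d(JMS,T)=50/3
iteration 3: select JMS,K (d=49/3); attach at lengths (25/6, 49/6); label the merged cluster JKMS
  updated: d(A,JKMS)=18, d(JKMS,L)=131/4, d(JKMS,T)=19
iteration 4: select A,JKMS (d=18); attach at lengths (9, 5/6); label the merged cluster AJKMS
  updated: d(AJKMS,L)=149/5, d(AJKMS,T)=96/5
iteration 5: select AJKMS,T (d=96/5); attach at lengths (3/5, 48/5); label the merged cluster AJKMST
  updated: d(AJKMST,L)=86/3
iteration 6: select AJKMST,L (d=86/3); attach at lengths (71/15, 43/3); label the merged cluster AJKLMST
final tree: (((A:9,((J:4,(M:2,S:2):2):25/6,K:49/6):5/6):3/5,T:48/5):71/15,L:43/3)
total length: 1843/30

J,MS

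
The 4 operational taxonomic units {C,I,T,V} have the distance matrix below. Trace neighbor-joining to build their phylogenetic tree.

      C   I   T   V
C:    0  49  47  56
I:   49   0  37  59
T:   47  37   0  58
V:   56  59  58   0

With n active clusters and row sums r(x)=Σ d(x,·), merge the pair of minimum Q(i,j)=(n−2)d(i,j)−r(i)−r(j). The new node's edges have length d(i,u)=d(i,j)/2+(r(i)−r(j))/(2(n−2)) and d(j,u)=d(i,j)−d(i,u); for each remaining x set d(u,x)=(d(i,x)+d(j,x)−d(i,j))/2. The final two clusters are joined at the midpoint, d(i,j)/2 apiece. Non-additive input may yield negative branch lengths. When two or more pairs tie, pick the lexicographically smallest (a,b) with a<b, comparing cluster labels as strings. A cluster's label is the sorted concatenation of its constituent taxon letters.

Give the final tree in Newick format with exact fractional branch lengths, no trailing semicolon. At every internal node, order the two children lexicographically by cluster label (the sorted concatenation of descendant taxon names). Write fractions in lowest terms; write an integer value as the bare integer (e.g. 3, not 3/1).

iteration 1: select C,V (d=56, Q=-213); attach at lengths (91/4, 133/4); label the merged cluster CV
  updated: d(CV,I)=26, d(CV,T)=49/2
iteration 2: select CV,I (d=26, Q=-175/2); attach at lengths (27/4, 77/4); label the merged cluster CIV
  updated: d(CIV,T)=71/4
iteration 3: select CIV,T (d=71/4); attach at lengths (71/8, 71/8); label the merged cluster CITV
final tree: (((C:91/4,V:133/4):27/4,I:77/4):71/8,T:71/8)
total length: 399/4

(((C:91/4,V:133/4):27/4,I:77/4):71/8,T:71/8)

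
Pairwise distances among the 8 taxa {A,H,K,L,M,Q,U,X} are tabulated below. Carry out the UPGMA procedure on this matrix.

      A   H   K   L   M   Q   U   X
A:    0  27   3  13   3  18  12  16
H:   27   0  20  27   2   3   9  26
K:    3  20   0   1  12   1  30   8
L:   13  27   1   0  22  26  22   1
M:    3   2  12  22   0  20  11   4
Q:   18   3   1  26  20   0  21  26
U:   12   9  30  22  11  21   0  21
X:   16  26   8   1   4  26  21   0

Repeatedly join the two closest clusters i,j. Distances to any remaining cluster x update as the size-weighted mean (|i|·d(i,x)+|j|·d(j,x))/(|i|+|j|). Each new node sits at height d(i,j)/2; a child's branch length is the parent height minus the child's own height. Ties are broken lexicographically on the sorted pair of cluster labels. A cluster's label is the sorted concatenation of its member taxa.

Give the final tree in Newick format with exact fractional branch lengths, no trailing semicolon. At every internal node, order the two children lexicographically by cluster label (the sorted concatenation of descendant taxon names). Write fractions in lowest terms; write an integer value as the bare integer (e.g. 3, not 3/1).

iteration 1: select K,L (d=1); attach at lengths (1/2, 1/2); label the merged cluster KL
  updated: d(A,KL)=8, d(H,KL)=47/2, d(KL,M)=17, d(KL,Q)=27/2, d(KL,U)=26, d(KL,X)=9/2
iteration 2: select H,M (d=2); attach at lengths (1, 1); label the merged cluster HM
  updated: d(A,HM)=15, d(HM,KL)=81/4, d(HM,Q)=23/2, d(HM,U)=10, d(HM,X)=15
iteration 3: select KL,X (d=9/2); attach at lengths (7/4, 9/4); label the merged cluster KLX
  updated: d(A,KLX)=32/3, d(HM,KLX)=37/2, d(KLX,Q)=53/3, d(KLX,U)=73/3
iteration 4: select HM,U (d=10); attach at lengths (4, 5); label the merged cluster HMU
  updated: d(A,HMU)=14, d(HMU,KLX)=184/9, d(HMU,Q)=44/3
iteration 5: select A,KLX (d=32/3); attach at lengths (16/3, 37/12); label the merged cluster AKLX
  updated: d(AKLX,HMU)=113/6, d(AKLX,Q)=71/4
iteration 6: select HMU,Q (d=44/3); attach at lengths (7/3, 22/3); label the merged cluster HMQU
  updated: d(AKLX,HMQU)=297/16
iteration 7: select AKLX,HMQU (d=297/16); attach at lengths (379/96, 187/96); label the merged cluster AHKLMQUX
final tree: ((A:16/3,((K:1/2,L:1/2):7/4,X:9/4):37/12):379/96,(((H:1,M:1):4,U:5):7/3,Q:22/3):187/96)
total length: 1919/48

((A:16/3,((K:1/2,L:1/2):7/4,X:9/4):37/12):379/96,(((H:1,M:1):4,U:5):7/3,Q:22/3):187/96)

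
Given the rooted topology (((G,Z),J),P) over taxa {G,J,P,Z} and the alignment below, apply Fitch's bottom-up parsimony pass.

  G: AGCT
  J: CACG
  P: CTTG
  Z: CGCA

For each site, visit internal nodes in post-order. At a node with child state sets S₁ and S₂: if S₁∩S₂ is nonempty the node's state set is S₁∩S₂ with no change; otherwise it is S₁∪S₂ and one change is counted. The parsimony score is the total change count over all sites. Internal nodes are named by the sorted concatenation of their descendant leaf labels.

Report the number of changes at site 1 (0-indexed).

[col 0] GZ: children G:{A}, Z:{C} ∪→ {A,C}; cost 1
[col 0] GJZ: children GZ:{A,C}, J:{C} ∩→ {C}; cost 0
[col 0] GJPZ: children GJZ:{C}, P:{C} ∩→ {C}; cost 0
[col 1] GZ: children G:{G}, Z:{G} ∩→ {G}; cost 0
[col 1] GJZ: children GZ:{G}, J:{A} ∪→ {A,G}; cost 1
[col 1] GJPZ: children GJZ:{A,G}, P:{T} ∪→ {A,G,T}; cost 1
[col 2] GZ: children G:{C}, Z:{C} ∩→ {C}; cost 0
[col 2] GJZ: children GZ:{C}, J:{C} ∩→ {C}; cost 0
[col 2] GJPZ: children GJZ:{C}, P:{T} ∪→ {C,T}; cost 1
[col 3] GZ: children G:{T}, Z:{A} ∪→ {A,T}; cost 1
[col 3] GJZ: children GZ:{A,T}, J:{G} ∪→ {A,G,T}; cost 1
[col 3] GJPZ: children GJZ:{A,G,T}, P:{G} ∩→ {G}; cost 0
per-site changes: [1, 2, 1, 2]; total = 6

2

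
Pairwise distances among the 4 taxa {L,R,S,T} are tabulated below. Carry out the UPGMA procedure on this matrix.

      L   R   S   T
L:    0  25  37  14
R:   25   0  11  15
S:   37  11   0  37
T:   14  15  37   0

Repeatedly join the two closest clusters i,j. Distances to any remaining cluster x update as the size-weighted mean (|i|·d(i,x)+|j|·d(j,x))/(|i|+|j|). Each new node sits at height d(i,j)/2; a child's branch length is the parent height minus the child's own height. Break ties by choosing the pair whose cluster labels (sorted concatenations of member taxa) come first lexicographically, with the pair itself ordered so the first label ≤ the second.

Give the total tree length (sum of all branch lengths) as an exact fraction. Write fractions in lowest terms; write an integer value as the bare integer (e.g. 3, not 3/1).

41

step 1: merge (R,S) at d=11; branch lengths R→11/2, S→11/2; new cluster RS
  updated: d(L,RS)=31, d(RS,T)=26
step 2: merge (L,T) at d=14; branch lengths L→7, T→7; new cluster LT
  updated: d(LT,RS)=57/2
step 3: merge (LT,RS) at d=57/2; branch lengths LT→29/4, RS→35/4; new cluster LRST
final tree: ((L:7,T:7):29/4,(R:11/2,S:11/2):35/4)
total length: 41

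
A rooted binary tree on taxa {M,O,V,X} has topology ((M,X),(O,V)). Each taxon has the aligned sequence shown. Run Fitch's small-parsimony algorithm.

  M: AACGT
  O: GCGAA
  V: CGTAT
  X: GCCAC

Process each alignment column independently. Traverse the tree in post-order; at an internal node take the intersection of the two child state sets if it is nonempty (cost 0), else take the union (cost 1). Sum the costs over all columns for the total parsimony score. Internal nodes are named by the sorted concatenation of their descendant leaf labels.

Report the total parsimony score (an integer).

9

MX@0: {A} ∪ {G} = {A,G} (union, +1)
OV@0: {G} ∪ {C} = {C,G} (union, +1)
MOVX@0: {A,G} ∩ {C,G} = {G} (intersection, +0)
MX@1: {A} ∪ {C} = {A,C} (union, +1)
OV@1: {C} ∪ {G} = {C,G} (union, +1)
MOVX@1: {A,C} ∩ {C,G} = {C} (intersection, +0)
MX@2: {C} ∩ {C} = {C} (intersection, +0)
OV@2: {G} ∪ {T} = {G,T} (union, +1)
MOVX@2: {C} ∪ {G,T} = {C,G,T} (union, +1)
MX@3: {G} ∪ {A} = {A,G} (union, +1)
OV@3: {A} ∩ {A} = {A} (intersection, +0)
MOVX@3: {A,G} ∩ {A} = {A} (intersection, +0)
MX@4: {T} ∪ {C} = {C,T} (union, +1)
OV@4: {A} ∪ {T} = {A,T} (union, +1)
MOVX@4: {C,T} ∩ {A,T} = {T} (intersection, +0)
per-site changes: [2, 2, 2, 1, 2]; total = 9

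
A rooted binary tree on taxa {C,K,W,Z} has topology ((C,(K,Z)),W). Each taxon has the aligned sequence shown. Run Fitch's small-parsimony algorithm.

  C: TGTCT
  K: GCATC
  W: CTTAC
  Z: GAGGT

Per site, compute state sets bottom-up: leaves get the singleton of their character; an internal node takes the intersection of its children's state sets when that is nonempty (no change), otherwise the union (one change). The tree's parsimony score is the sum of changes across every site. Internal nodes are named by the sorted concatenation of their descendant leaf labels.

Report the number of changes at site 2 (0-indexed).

[col 0] KZ: children K:{G}, Z:{G} ∩→ {G}; cost 0
[col 0] CKZ: children C:{T}, KZ:{G} ∪→ {G,T}; cost 1
[col 0] CKWZ: children CKZ:{G,T}, W:{C} ∪→ {C,G,T}; cost 1
[col 1] KZ: children K:{C}, Z:{A} ∪→ {A,C}; cost 1
[col 1] CKZ: children C:{G}, KZ:{A,C} ∪→ {A,C,G}; cost 1
[col 1] CKWZ: children CKZ:{A,C,G}, W:{T} ∪→ {A,C,G,T}; cost 1
[col 2] KZ: children K:{A}, Z:{G} ∪→ {A,G}; cost 1
[col 2] CKZ: children C:{T}, KZ:{A,G} ∪→ {A,G,T}; cost 1
[col 2] CKWZ: children CKZ:{A,G,T}, W:{T} ∩→ {T}; cost 0
[col 3] KZ: children K:{T}, Z:{G} ∪→ {G,T}; cost 1
[col 3] CKZ: children C:{C}, KZ:{G,T} ∪→ {C,G,T}; cost 1
[col 3] CKWZ: children CKZ:{C,G,T}, W:{A} ∪→ {A,C,G,T}; cost 1
[col 4] KZ: children K:{C}, Z:{T} ∪→ {C,T}; cost 1
[col 4] CKZ: children C:{T}, KZ:{C,T} ∩→ {T}; cost 0
[col 4] CKWZ: children CKZ:{T}, W:{C} ∪→ {C,T}; cost 1
per-site changes: [2, 3, 2, 3, 2]; total = 12

2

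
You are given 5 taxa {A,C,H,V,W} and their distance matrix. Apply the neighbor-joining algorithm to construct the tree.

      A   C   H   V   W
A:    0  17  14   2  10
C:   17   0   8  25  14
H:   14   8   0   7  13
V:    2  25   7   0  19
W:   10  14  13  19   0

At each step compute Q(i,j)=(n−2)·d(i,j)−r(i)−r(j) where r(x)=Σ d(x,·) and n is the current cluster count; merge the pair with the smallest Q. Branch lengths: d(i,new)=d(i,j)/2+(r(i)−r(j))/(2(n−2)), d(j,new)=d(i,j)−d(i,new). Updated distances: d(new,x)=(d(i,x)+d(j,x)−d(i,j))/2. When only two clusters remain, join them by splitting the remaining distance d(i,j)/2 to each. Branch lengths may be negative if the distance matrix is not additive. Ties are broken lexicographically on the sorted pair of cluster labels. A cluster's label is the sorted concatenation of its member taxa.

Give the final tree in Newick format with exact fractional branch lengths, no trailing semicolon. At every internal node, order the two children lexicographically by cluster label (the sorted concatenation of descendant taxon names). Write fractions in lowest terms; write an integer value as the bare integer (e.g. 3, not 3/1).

iteration 1: select A,V (d=2, Q=-90); attach at lengths (-2/3, 8/3); label the merged cluster AV
  updated: d(AV,C)=20, d(AV,H)=19/2, d(AV,W)=27/2
iteration 2: select AV,W (d=27/2, Q=-113/2); attach at lengths (59/8, 49/8); label the merged cluster AVW
  updated: d(AVW,C)=41/4, d(AVW,H)=9/2
iteration 3: select AVW,C (d=41/4, Q=-91/4); attach at lengths (27/8, 55/8); label the merged cluster ACVW
  updated: d(ACVW,H)=9/8
iteration 4: select ACVW,H (d=9/8); attach at lengths (9/16, 9/16); label the merged cluster ACHVW
final tree: ((((A:-2/3,V:8/3):59/8,W:49/8):27/8,C:55/8):9/16,H:9/16)
total length: 215/8

((((A:-2/3,V:8/3):59/8,W:49/8):27/8,C:55/8):9/16,H:9/16)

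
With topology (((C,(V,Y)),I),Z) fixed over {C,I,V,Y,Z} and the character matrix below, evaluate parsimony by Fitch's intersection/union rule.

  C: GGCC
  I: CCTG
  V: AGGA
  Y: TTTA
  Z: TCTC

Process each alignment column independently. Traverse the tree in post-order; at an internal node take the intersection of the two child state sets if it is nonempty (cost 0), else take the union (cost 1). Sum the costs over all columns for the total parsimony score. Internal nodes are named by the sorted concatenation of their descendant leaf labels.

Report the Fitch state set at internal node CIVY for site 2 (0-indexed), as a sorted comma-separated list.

[col 0] VY: children V:{A}, Y:{T} ∪→ {A,T}; cost 1
[col 0] CVY: children C:{G}, VY:{A,T} ∪→ {A,G,T}; cost 1
[col 0] CIVY: children CVY:{A,G,T}, I:{C} ∪→ {A,C,G,T}; cost 1
[col 0] CIVYZ: children CIVY:{A,C,G,T}, Z:{T} ∩→ {T}; cost 0
[col 1] VY: children V:{G}, Y:{T} ∪→ {G,T}; cost 1
[col 1] CVY: children C:{G}, VY:{G,T} ∩→ {G}; cost 0
[col 1] CIVY: children CVY:{G}, I:{C} ∪→ {C,G}; cost 1
[col 1] CIVYZ: children CIVY:{C,G}, Z:{C} ∩→ {C}; cost 0
[col 2] VY: children V:{G}, Y:{T} ∪→ {G,T}; cost 1
[col 2] CVY: children C:{C}, VY:{G,T} ∪→ {C,G,T}; cost 1
[col 2] CIVY: children CVY:{C,G,T}, I:{T} ∩→ {T}; cost 0
[col 2] CIVYZ: children CIVY:{T}, Z:{T} ∩→ {T}; cost 0
[col 3] VY: children V:{A}, Y:{A} ∩→ {A}; cost 0
[col 3] CVY: children C:{C}, VY:{A} ∪→ {A,C}; cost 1
[col 3] CIVY: children CVY:{A,C}, I:{G} ∪→ {A,C,G}; cost 1
[col 3] CIVYZ: children CIVY:{A,C,G}, Z:{C} ∩→ {C}; cost 0
per-site changes: [3, 2, 2, 2]; total = 9

T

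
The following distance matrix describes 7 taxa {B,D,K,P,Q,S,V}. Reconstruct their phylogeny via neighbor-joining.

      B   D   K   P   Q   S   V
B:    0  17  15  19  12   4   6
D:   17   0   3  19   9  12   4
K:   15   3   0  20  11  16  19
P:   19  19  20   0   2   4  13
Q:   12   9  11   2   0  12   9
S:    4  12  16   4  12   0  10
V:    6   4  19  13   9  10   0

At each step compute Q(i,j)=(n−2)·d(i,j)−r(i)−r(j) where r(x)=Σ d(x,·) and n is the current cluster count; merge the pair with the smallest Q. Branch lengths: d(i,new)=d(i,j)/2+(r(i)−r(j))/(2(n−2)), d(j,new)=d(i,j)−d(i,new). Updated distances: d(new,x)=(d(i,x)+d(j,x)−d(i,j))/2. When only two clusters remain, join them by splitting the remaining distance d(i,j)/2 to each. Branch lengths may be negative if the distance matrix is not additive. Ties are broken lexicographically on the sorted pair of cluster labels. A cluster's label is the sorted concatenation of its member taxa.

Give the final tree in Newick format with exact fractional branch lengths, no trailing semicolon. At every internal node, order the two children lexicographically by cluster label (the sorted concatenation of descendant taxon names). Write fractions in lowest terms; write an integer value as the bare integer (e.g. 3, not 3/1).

((((B:35/12,S:13/12):49/16,V:47/16):15/16,(D:-1/2,K:7/2):109/16):87/32,(P:41/16,Q:-9/16):87/32)

step 1: merge (D,K) at d=3, Q=-133; branch lengths D→-1/2, K→7/2; new cluster DK
  updated: d(B,DK)=29/2, d(DK,P)=18, d(DK,Q)=17/2, d(DK,S)=25/2, d(DK,V)=10
step 2: merge (P,Q) at d=2, Q=-183/2; branch lengths P→41/16, Q→-9/16; new cluster PQ
  updated: d(B,PQ)=29/2, d(DK,PQ)=49/4, d(PQ,S)=7, d(PQ,V)=10
step 3: merge (B,S) at d=4, Q=-121/2; branch lengths B→35/12, S→13/12; new cluster BS
  updated: d(BS,DK)=23/2, d(BS,PQ)=35/4, d(BS,V)=6
step 4: merge (BS,V) at d=6, Q=-161/4; branch lengths BS→49/16, V→47/16; new cluster BSV
  updated: d(BSV,DK)=31/4, d(BSV,PQ)=51/8
step 5: merge (BSV,DK) at d=31/4, Q=-211/8; branch lengths BSV→15/16, DK→109/16; new cluster BDKSV
  updated: d(BDKSV,PQ)=87/16
step 6: merge (BDKSV,PQ) at d=87/16; branch lengths BDKSV→87/32, PQ→87/32; new cluster BDKPQSV
final tree: ((((B:35/12,S:13/12):49/16,V:47/16):15/16,(D:-1/2,K:7/2):109/16):87/32,(P:41/16,Q:-9/16):87/32)
total length: 451/16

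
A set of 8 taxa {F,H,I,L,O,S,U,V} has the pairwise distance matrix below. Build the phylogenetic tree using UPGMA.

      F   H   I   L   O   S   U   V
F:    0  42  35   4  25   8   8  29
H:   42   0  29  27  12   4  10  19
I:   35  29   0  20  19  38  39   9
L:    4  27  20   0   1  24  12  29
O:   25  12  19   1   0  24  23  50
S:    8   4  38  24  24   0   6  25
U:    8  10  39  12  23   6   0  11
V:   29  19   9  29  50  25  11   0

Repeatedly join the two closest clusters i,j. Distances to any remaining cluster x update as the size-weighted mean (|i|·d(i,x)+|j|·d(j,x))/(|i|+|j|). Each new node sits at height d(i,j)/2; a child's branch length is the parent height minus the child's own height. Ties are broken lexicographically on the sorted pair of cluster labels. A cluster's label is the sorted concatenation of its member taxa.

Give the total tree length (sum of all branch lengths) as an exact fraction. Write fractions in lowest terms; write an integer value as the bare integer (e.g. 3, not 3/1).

iteration 1: select L,O (d=1); attach at lengths (1/2, 1/2); label the merged cluster LO
  updated: d(F,LO)=29/2, d(H,LO)=39/2, d(I,LO)=39/2, d(LO,S)=24, d(LO,U)=35/2, d(LO,V)=79/2
iteration 2: select H,S (d=4); attach at lengths (2, 2); label the merged cluster HS
  updated: d(F,HS)=25, d(HS,I)=67/2, d(HS,LO)=87/4, d(HS,U)=8, d(HS,V)=22
iteration 3: select F,U (d=8); attach at lengths (4, 4); label the merged cluster FU
  updated: d(FU,HS)=33/2, d(FU,I)=37, d(FU,LO)=16, d(FU,V)=20
iteration 4: select I,V (d=9); attach at lengths (9/2, 9/2); label the merged cluster IV
  updated: d(FU,IV)=57/2, d(HS,IV)=111/4, d(IV,LO)=59/2
iteration 5: select FU,LO (d=16); attach at lengths (4, 15/2); label the merged cluster FLOU
  updated: d(FLOU,HS)=153/8, d(FLOU,IV)=29
iteration 6: select FLOU,HS (d=153/8); attach at lengths (25/16, 121/16); label the merged cluster FHLOSU
  updated: d(FHLOSU,IV)=343/12
iteration 7: select FHLOSU,IV (d=343/12); attach at lengths (227/48, 235/24); label the merged cluster FHILOSUV
final tree: ((((F:4,U:4):4,(L:1/2,O:1/2):15/2):25/16,(H:2,S:2):121/16):227/48,(I:9/2,V:9/2):235/24)
total length: 2743/48

2743/48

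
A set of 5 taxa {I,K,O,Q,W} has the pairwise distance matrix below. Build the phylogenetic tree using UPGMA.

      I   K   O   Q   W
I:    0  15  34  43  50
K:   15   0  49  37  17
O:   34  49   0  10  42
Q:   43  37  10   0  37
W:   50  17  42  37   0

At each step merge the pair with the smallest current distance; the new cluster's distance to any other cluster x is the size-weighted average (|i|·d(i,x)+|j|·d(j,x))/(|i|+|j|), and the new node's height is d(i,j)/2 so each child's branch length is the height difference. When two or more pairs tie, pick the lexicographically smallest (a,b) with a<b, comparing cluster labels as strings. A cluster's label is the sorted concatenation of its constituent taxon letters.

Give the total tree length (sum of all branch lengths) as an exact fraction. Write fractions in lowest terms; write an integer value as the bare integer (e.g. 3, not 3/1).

835/12

iteration 1: select O,Q (d=10); attach at lengths (5, 5); label the merged cluster OQ
  updated: d(I,OQ)=77/2, d(K,OQ)=43, d(OQ,W)=79/2
iteration 2: select I,K (d=15); attach at lengths (15/2, 15/2); label the merged cluster IK
  updated: d(IK,OQ)=163/4, d(IK,W)=67/2
iteration 3: select IK,W (d=67/2); attach at lengths (37/4, 67/4); label the merged cluster IKW
  updated: d(IKW,OQ)=121/3
iteration 4: select IKW,OQ (d=121/3); attach at lengths (41/12, 91/6); label the merged cluster IKOQW
final tree: (((I:15/2,K:15/2):37/4,W:67/4):41/12,(O:5,Q:5):91/6)
total length: 835/12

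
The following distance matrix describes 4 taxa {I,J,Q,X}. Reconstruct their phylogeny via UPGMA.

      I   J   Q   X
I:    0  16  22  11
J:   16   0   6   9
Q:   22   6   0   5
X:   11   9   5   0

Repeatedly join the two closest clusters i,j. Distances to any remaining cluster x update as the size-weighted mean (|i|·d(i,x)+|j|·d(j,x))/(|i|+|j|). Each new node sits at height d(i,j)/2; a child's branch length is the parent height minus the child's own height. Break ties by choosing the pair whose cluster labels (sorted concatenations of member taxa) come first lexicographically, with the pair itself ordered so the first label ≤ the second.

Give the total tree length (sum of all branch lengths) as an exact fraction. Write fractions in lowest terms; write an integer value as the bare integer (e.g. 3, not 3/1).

271/12

iteration 1: select Q,X (d=5); attach at lengths (5/2, 5/2); label the merged cluster QX
  updated: d(I,QX)=33/2, d(J,QX)=15/2
iteration 2: select J,QX (d=15/2); attach at lengths (15/4, 5/4); label the merged cluster JQX
  updated: d(I,JQX)=49/3
iteration 3: select I,JQX (d=49/3); attach at lengths (49/6, 53/12); label the merged cluster IJQX
final tree: (I:49/6,(J:15/4,(Q:5/2,X:5/2):5/4):53/12)
total length: 271/12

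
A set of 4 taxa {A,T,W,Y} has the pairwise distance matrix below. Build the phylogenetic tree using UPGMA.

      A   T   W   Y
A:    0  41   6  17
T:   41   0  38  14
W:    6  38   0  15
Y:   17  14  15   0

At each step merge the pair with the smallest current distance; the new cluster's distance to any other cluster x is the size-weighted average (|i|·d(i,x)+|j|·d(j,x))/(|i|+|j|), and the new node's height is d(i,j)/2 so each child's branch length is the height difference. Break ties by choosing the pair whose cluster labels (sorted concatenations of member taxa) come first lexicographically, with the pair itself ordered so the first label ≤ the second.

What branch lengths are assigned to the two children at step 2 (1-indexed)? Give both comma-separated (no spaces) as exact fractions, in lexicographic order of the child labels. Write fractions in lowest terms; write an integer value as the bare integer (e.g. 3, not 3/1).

1. join A+W (d=6) ⇒ AW; edges |A|=3, |W|=3
  updated: d(AW,T)=79/2, d(AW,Y)=16
2. join T+Y (d=14) ⇒ TY; edges |T|=7, |Y|=7
  updated: d(AW,TY)=111/4
3. join AW+TY (d=111/4) ⇒ ATWY; edges |AW|=87/8, |TY|=55/8
final tree: ((A:3,W:3):87/8,(T:7,Y:7):55/8)
total length: 151/4

7,7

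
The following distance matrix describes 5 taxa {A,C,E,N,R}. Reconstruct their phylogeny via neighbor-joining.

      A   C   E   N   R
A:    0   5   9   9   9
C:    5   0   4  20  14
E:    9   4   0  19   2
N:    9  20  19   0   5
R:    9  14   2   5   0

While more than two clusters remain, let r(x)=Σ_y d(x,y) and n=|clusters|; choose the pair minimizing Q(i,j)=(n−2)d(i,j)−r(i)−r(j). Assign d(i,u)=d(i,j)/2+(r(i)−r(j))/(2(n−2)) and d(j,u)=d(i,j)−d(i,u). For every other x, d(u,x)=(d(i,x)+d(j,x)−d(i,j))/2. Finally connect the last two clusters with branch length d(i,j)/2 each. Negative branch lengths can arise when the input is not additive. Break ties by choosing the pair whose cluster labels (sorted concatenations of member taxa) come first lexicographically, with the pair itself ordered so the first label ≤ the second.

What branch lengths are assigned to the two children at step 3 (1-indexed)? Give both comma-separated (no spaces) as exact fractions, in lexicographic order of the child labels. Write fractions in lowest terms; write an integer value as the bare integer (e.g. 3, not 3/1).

iteration 1: select N,R (d=5, Q=-68); attach at lengths (19/3, -4/3); label the merged cluster NR
  updated: d(A,NR)=13/2, d(C,NR)=29/2, d(E,NR)=8
iteration 2: select A,NR (d=13/2, Q=-73/2); attach at lengths (9/8, 43/8); label the merged cluster ANR
  updated: d(ANR,C)=13/2, d(ANR,E)=21/4
iteration 3: select ANR,C (d=13/2, Q=-63/4); attach at lengths (31/8, 21/8); label the merged cluster ACNR
  updated: d(ACNR,E)=11/8
iteration 4: select ACNR,E (d=11/8); attach at lengths (11/16, 11/16); label the merged cluster ACENR
final tree: (((A:9/8,(N:19/3,R:-4/3):43/8):31/8,C:21/8):11/16,E:11/16)
total length: 155/8

31/8,21/8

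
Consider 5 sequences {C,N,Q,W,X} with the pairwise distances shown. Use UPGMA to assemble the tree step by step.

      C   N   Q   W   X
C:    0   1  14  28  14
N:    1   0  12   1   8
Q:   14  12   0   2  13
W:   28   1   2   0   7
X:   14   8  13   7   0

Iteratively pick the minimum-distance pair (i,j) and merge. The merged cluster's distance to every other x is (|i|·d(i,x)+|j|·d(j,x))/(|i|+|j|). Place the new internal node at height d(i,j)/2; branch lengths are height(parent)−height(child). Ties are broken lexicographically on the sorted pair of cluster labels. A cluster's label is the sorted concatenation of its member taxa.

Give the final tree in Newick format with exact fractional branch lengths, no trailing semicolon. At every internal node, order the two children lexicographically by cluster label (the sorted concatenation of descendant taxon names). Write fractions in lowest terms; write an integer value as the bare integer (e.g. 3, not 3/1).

((C:1/2,N:1/2):71/12,((Q:1,W:1):4,X:5):17/12)

step 1: merge (C,N) at d=1; branch lengths C→1/2, N→1/2; new cluster CN
  updated: d(CN,Q)=13, d(CN,W)=29/2, d(CN,X)=11
step 2: merge (Q,W) at d=2; branch lengths Q→1, W→1; new cluster QW
  updated: d(CN,QW)=55/4, d(QW,X)=10
step 3: merge (QW,X) at d=10; branch lengths QW→4, X→5; new cluster QWX
  updated: d(CN,QWX)=77/6
step 4: merge (CN,QWX) at d=77/6; branch lengths CN→71/12, QWX→17/12; new cluster CNQWX
final tree: ((C:1/2,N:1/2):71/12,((Q:1,W:1):4,X:5):17/12)
total length: 58/3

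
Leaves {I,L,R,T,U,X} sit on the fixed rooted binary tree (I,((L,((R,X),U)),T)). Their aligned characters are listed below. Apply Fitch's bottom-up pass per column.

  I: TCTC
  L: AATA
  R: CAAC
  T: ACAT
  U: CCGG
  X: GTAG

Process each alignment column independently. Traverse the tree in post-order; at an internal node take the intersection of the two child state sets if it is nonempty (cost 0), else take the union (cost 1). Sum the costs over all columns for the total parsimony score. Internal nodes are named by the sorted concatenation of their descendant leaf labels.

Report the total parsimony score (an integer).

13

site 0, node RX: R={C} ∪ X={G} → {C,G} (+1)
site 0, node RUX: RX={C,G} ∩ U={C} → {C} (+0)
site 0, node LRUX: L={A} ∪ RUX={C} → {A,C} (+1)
site 0, node LRTUX: LRUX={A,C} ∩ T={A} → {A} (+0)
site 0, node ILRTUX: I={T} ∪ LRTUX={A} → {A,T} (+1)
site 1, node RX: R={A} ∪ X={T} → {A,T} (+1)
site 1, node RUX: RX={A,T} ∪ U={C} → {A,C,T} (+1)
site 1, node LRUX: L={A} ∩ RUX={A,C,T} → {A} (+0)
site 1, node LRTUX: LRUX={A} ∪ T={C} → {A,C} (+1)
site 1, node ILRTUX: I={C} ∩ LRTUX={A,C} → {C} (+0)
site 2, node RX: R={A} ∩ X={A} → {A} (+0)
site 2, node RUX: RX={A} ∪ U={G} → {A,G} (+1)
site 2, node LRUX: L={T} ∪ RUX={A,G} → {A,G,T} (+1)
site 2, node LRTUX: LRUX={A,G,T} ∩ T={A} → {A} (+0)
site 2, node ILRTUX: I={T} ∪ LRTUX={A} → {A,T} (+1)
site 3, node RX: R={C} ∪ X={G} → {C,G} (+1)
site 3, node RUX: RX={C,G} ∩ U={G} → {G} (+0)
site 3, node LRUX: L={A} ∪ RUX={G} → {A,G} (+1)
site 3, node LRTUX: LRUX={A,G} ∪ T={T} → {A,G,T} (+1)
site 3, node ILRTUX: I={C} ∪ LRTUX={A,G,T} → {A,C,G,T} (+1)
per-site changes: [3, 3, 3, 4]; total = 13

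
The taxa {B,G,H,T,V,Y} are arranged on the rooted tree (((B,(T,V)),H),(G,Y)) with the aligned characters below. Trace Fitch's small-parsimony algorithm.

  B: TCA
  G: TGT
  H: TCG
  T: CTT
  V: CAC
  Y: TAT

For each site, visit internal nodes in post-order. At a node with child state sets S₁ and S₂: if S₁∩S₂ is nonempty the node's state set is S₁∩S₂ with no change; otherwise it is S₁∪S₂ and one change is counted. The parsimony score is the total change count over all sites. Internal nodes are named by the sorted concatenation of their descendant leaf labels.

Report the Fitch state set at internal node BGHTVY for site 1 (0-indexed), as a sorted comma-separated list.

[col 0] TV: children T:{C}, V:{C} ∩→ {C}; cost 0
[col 0] BTV: children B:{T}, TV:{C} ∪→ {C,T}; cost 1
[col 0] BHTV: children BTV:{C,T}, H:{T} ∩→ {T}; cost 0
[col 0] GY: children G:{T}, Y:{T} ∩→ {T}; cost 0
[col 0] BGHTVY: children BHTV:{T}, GY:{T} ∩→ {T}; cost 0
[col 1] TV: children T:{T}, V:{A} ∪→ {A,T}; cost 1
[col 1] BTV: children B:{C}, TV:{A,T} ∪→ {A,C,T}; cost 1
[col 1] BHTV: children BTV:{A,C,T}, H:{C} ∩→ {C}; cost 0
[col 1] GY: children G:{G}, Y:{A} ∪→ {A,G}; cost 1
[col 1] BGHTVY: children BHTV:{C}, GY:{A,G} ∪→ {A,C,G}; cost 1
[col 2] TV: children T:{T}, V:{C} ∪→ {C,T}; cost 1
[col 2] BTV: children B:{A}, TV:{C,T} ∪→ {A,C,T}; cost 1
[col 2] BHTV: children BTV:{A,C,T}, H:{G} ∪→ {A,C,G,T}; cost 1
[col 2] GY: children G:{T}, Y:{T} ∩→ {T}; cost 0
[col 2] BGHTVY: children BHTV:{A,C,G,T}, GY:{T} ∩→ {T}; cost 0
per-site changes: [1, 4, 3]; total = 8

A,C,G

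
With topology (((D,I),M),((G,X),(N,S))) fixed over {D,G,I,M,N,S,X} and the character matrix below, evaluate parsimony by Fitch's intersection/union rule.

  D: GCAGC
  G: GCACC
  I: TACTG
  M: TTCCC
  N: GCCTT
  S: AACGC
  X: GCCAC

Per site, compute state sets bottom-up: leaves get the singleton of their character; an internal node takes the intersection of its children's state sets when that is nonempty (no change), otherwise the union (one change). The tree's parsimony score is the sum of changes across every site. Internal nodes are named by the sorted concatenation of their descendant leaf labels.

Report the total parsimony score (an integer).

site 0, node DI: D={G} ∪ I={T} → {G,T} (+1)
site 0, node DIM: DI={G,T} ∩ M={T} → {T} (+0)
site 0, node GX: G={G} ∩ X={G} → {G} (+0)
site 0, node NS: N={G} ∪ S={A} → {A,G} (+1)
site 0, node GNSX: GX={G} ∩ NS={A,G} → {G} (+0)
site 0, node DGIMNSX: DIM={T} ∪ GNSX={G} → {G,T} (+1)
site 1, node DI: D={C} ∪ I={A} → {A,C} (+1)
site 1, node DIM: DI={A,C} ∪ M={T} → {A,C,T} (+1)
site 1, node GX: G={C} ∩ X={C} → {C} (+0)
site 1, node NS: N={C} ∪ S={A} → {A,C} (+1)
site 1, node GNSX: GX={C} ∩ NS={A,C} → {C} (+0)
site 1, node DGIMNSX: DIM={A,C,T} ∩ GNSX={C} → {C} (+0)
site 2, node DI: D={A} ∪ I={C} → {A,C} (+1)
site 2, node DIM: DI={A,C} ∩ M={C} → {C} (+0)
site 2, node GX: G={A} ∪ X={C} → {A,C} (+1)
site 2, node NS: N={C} ∩ S={C} → {C} (+0)
site 2, node GNSX: GX={A,C} ∩ NS={C} → {C} (+0)
site 2, node DGIMNSX: DIM={C} ∩ GNSX={C} → {C} (+0)
site 3, node DI: D={G} ∪ I={T} → {G,T} (+1)
site 3, node DIM: DI={G,T} ∪ M={C} → {C,G,T} (+1)
site 3, node GX: G={C} ∪ X={A} → {A,C} (+1)
site 3, node NS: N={T} ∪ S={G} → {G,T} (+1)
site 3, node GNSX: GX={A,C} ∪ NS={G,T} → {A,C,G,T} (+1)
site 3, node DGIMNSX: DIM={C,G,T} ∩ GNSX={A,C,G,T} → {C,G,T} (+0)
site 4, node DI: D={C} ∪ I={G} → {C,G} (+1)
site 4, node DIM: DI={C,G} ∩ M={C} → {C} (+0)
site 4, node GX: G={C} ∩ X={C} → {C} (+0)
site 4, node NS: N={T} ∪ S={C} → {C,T} (+1)
site 4, node GNSX: GX={C} ∩ NS={C,T} → {C} (+0)
site 4, node DGIMNSX: DIM={C} ∩ GNSX={C} → {C} (+0)
per-site changes: [3, 3, 2, 5, 2]; total = 15

15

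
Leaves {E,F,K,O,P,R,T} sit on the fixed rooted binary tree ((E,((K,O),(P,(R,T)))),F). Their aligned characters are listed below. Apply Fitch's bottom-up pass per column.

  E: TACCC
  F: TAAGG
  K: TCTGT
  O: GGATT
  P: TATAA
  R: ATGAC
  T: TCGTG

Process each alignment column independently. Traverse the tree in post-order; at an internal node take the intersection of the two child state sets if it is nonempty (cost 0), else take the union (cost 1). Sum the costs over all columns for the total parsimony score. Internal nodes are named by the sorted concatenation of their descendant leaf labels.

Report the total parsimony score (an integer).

[col 0] KO: children K:{T}, O:{G} ∪→ {G,T}; cost 1
[col 0] RT: children R:{A}, T:{T} ∪→ {A,T}; cost 1
[col 0] PRT: children P:{T}, RT:{A,T} ∩→ {T}; cost 0
[col 0] KOPRT: children KO:{G,T}, PRT:{T} ∩→ {T}; cost 0
[col 0] EKOPRT: children E:{T}, KOPRT:{T} ∩→ {T}; cost 0
[col 0] EFKOPRT: children EKOPRT:{T}, F:{T} ∩→ {T}; cost 0
[col 1] KO: children K:{C}, O:{G} ∪→ {C,G}; cost 1
[col 1] RT: children R:{T}, T:{C} ∪→ {C,T}; cost 1
[col 1] PRT: children P:{A}, RT:{C,T} ∪→ {A,C,T}; cost 1
[col 1] KOPRT: children KO:{C,G}, PRT:{A,C,T} ∩→ {C}; cost 0
[col 1] EKOPRT: children E:{A}, KOPRT:{C} ∪→ {A,C}; cost 1
[col 1] EFKOPRT: children EKOPRT:{A,C}, F:{A} ∩→ {A}; cost 0
[col 2] KO: children K:{T}, O:{A} ∪→ {A,T}; cost 1
[col 2] RT: children R:{G}, T:{G} ∩→ {G}; cost 0
[col 2] PRT: children P:{T}, RT:{G} ∪→ {G,T}; cost 1
[col 2] KOPRT: children KO:{A,T}, PRT:{G,T} ∩→ {T}; cost 0
[col 2] EKOPRT: children E:{C}, KOPRT:{T} ∪→ {C,T}; cost 1
[col 2] EFKOPRT: children EKOPRT:{C,T}, F:{A} ∪→ {A,C,T}; cost 1
[col 3] KO: children K:{G}, O:{T} ∪→ {G,T}; cost 1
[col 3] RT: children R:{A}, T:{T} ∪→ {A,T}; cost 1
[col 3] PRT: children P:{A}, RT:{A,T} ∩→ {A}; cost 0
[col 3] KOPRT: children KO:{G,T}, PRT:{A} ∪→ {A,G,T}; cost 1
[col 3] EKOPRT: children E:{C}, KOPRT:{A,G,T} ∪→ {A,C,G,T}; cost 1
[col 3] EFKOPRT: children EKOPRT:{A,C,G,T}, F:{G} ∩→ {G}; cost 0
[col 4] KO: children K:{T}, O:{T} ∩→ {T}; cost 0
[col 4] RT: children R:{C}, T:{G} ∪→ {C,G}; cost 1
[col 4] PRT: children P:{A}, RT:{C,G} ∪→ {A,C,G}; cost 1
[col 4] KOPRT: children KO:{T}, PRT:{A,C,G} ∪→ {A,C,G,T}; cost 1
[col 4] EKOPRT: children E:{C}, KOPRT:{A,C,G,T} ∩→ {C}; cost 0
[col 4] EFKOPRT: children EKOPRT:{C}, F:{G} ∪→ {C,G}; cost 1
per-site changes: [2, 4, 4, 4, 4]; total = 18

18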